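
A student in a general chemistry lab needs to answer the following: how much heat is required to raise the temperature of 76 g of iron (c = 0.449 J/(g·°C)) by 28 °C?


q = mcΔT = 76 × 0.449 × 28
= 955.47 J

955.47 J


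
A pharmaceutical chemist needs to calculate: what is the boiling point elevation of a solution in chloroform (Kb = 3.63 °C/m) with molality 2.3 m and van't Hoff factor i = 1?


ΔTb = Kb × m × i
= 3.63 × 2.3 × 1
= 8.349 °C

8.349 °C


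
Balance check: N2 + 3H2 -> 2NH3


Equation: N2 + 3H2 -> 2NH3
Check atoms: H: 6=6, N: 2=2
Balanced

Yes, balanced


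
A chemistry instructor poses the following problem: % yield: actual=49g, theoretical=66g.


% yield = actual/theoretical × 100
= 49/66 × 100
= 74.24%

74.24%


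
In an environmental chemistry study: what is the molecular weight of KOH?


M(KOH) = 1×39.1 + 1×16.0 + 1×1.008
= 39.1 + 16.0 + 1.01
= 56.11 g/mol

56.11 g/mol


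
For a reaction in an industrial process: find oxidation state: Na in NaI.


Group 1 metal: +1
Oxidation number: +1

+1


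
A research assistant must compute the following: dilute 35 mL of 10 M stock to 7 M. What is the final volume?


C1V1 = C2V2
10 × 35 = 7 × V2
V2 = 350/7 = 50.0 mL

50.0 mL


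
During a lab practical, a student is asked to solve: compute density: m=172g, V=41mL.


ρ = mass/volume
= 172/41
= 4.195 g/mL

4.195 g/mL


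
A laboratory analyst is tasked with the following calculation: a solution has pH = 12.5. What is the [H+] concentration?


[H+] = 10^(-pH) = 10^(-12.5)
= 3.16×10^-13 M

3.16×10^-13 M


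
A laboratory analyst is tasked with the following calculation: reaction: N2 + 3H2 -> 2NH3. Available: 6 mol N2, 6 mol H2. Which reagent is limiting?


Mole ratio available / coefficient:
  N2: 6/1 = 6.000
  H2: 6/3 = 2.000
Smaller ratio is limiting.

H2


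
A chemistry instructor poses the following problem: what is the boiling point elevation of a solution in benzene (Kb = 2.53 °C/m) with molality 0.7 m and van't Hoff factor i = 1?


ΔTb = Kb × m × i
= 2.53 × 0.7 × 1
= 1.771 °C

1.771 °C


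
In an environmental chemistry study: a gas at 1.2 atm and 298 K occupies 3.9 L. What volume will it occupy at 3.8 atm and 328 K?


P1V1/T1 = P2V2/T2
V2 = P1V1T2/(T1P2)
= 1.2×3.9×328/(298×3.8)
= 1.356 L

1.356 L


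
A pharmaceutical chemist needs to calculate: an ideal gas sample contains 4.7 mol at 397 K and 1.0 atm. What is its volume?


PV = nRT  (R = 0.08206 L·atm/(mol·K))
V = nRT/P = 4.7×0.08206×397/1.0
= 153.116 L

153.116 L


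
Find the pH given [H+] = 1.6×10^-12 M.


pH = -log10([H+]) = -log10(1.6×10^-12)
= 12 - log10(1.6)
= 12 - 0.2
= 11.8

11.8


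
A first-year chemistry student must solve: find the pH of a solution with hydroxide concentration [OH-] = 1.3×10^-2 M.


pOH = -log10([OH-]) = -log10(1.3×10^-2)
= 2 - log10(1.3) = 1.89
pH = 14 - pOH = 14 - 1.89 = 12.11

12.11


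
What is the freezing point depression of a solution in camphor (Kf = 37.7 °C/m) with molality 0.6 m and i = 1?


ΔTf = Kf × m × i
= 37.7 × 0.6 × 1
= 22.62 °C

22.62 °C


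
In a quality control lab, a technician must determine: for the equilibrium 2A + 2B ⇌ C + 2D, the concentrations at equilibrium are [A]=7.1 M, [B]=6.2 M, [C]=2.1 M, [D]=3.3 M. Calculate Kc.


Kc = [C][D]^2/([A]^2[B]^2)
= (2.1^1 × 3.3^2)/(7.1^2 × 6.2^2)
= 22.869/1937.7604
= 0.01180

0.01180


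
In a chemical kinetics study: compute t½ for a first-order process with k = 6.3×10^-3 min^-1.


t½ = ln2/k = 0.693147/(6.3×10^-3 min^-1)
= 110.0 min

110.0 min


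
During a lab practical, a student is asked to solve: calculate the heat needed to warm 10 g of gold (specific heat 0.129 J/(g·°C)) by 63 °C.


q = mcΔT = 10 × 0.129 × 63
= 81.27 J

81.27 J


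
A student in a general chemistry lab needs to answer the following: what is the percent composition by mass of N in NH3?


M(NH3) = 1×14.01 + 3×1.008 = 17.034 g/mol
Mass of N = 1 × 14.01 = 14.01 g/mol
% N = 14.01/17.034 × 100 = 82.25%

82.25%


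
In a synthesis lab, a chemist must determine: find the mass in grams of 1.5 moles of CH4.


M(CH4) = 16.04 g/mol
mass = n × M = 1.5 × 16.04 = 24.06 g

24.06 g


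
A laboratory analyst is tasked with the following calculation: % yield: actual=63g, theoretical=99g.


% yield = actual/theoretical × 100
= 63/99 × 100
= 63.64%

63.64%


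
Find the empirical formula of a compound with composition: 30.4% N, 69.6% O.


Assume 100 g sample. Moles of each element:
  N: 30.4/14.01 = 2.17 mol
  O: 69.6/16.0 = 4.35 mol
Divide by smallest (2.17):
  N: 2.17/2.17 = 1.0
  O: 4.35/2.17 = 2.0
Empirical formula: NO2

NO2


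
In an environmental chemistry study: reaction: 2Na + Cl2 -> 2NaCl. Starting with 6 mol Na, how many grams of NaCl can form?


Mole ratio NaCl:Na = 2:2
n(NaCl) = 6 × 2/2 = 6.000 mol
mass = 6.000 × 58.44 = 350.64 g

350.64 g


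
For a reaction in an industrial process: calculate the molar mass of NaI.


M(NaI) = 1×22.99 + 1×126.9
= 22.99 + 126.9
= 149.89 g/mol

149.89 g/mol


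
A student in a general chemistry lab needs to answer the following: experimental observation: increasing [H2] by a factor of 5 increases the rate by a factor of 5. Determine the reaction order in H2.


rate ∝ [H2]^n
5^n = 5 → n = 1
Order in H2: 1

1


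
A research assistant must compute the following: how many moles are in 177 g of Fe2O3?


M(Fe2O3) = 159.7 g/mol
n = mass/M = 177/159.7 = 1.1083 mol

1.1083 mol


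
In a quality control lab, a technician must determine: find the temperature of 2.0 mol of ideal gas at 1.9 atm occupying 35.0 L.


PV = nRT  (R = 0.08206 L·atm/(mol·K))
T = PV/(nR) = 1.9×35.0/(2.0×0.08206)
= 66.50/0.164120
= 405.19 K

405.19 K


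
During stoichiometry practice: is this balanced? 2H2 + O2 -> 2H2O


Equation: 2H2 + O2 -> 2H2O
Check atoms: H: 4=4, O: 2=2
Balanced

Yes, balanced


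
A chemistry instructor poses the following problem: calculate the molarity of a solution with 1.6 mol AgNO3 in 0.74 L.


M = n/V = 1.6/0.74 = 2.162 mol/L

2.162 M


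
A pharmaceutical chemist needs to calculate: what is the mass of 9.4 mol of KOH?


M(KOH) = 56.11 g/mol
mass = n × M = 9.4 × 56.11 = 527.43 g

527.43 g


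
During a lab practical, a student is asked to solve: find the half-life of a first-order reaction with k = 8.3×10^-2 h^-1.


t½ = ln2/k = 0.693147/(8.3×10^-2 h^-1)
= 8.351 h

8.351 h


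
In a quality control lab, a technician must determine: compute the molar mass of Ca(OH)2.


M(Ca(OH)2) = 1×40.08 + 2×16.0 + 2×1.008
= 40.08 + 32.0 + 2.02
= 74.1 g/mol

74.1 g/mol


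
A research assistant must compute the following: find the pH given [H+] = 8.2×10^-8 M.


pH = -log10([H+]) = -log10(8.2×10^-8)
= 8 - log10(8.2)
= 8 - 0.91
= 7.09

7.09


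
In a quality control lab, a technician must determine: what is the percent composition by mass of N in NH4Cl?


M(NH4Cl) = 1×14.01 + 4×1.008 + 1×35.45 = 53.492 g/mol
Mass of N = 1 × 14.01 = 14.01 g/mol
% N = 14.01/53.492 × 100 = 26.19%

26.19%


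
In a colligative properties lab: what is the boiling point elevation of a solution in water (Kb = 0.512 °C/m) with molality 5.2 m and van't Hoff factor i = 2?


ΔTb = Kb × m × i
= 0.512 × 5.2 × 2
= 5.3248 °C

5.3248 °C


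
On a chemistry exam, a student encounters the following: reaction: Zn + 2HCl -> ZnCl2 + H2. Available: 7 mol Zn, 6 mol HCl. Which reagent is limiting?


Mole ratio available / coefficient:
  Zn: 7/1 = 7.000
  HCl: 6/2 = 3.000
Smaller ratio is limiting.

HCl


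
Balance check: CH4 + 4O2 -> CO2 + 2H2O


Equation: CH4 + 4O2 -> CO2 + 2H2O
Check atoms: C: 1=1, H: 4=4, O: 8≠4
Not balanced

No, not balanced


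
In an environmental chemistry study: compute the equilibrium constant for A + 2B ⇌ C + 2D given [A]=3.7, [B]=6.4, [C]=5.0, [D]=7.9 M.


Kc = [C][D]^2/([A][B]^2)
= (5.0^1 × 7.9^2)/(3.7^1 × 6.4^2)
= 312.05/151.552
= 2.059

2.059


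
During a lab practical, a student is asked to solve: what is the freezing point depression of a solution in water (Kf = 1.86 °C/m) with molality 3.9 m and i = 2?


ΔTf = Kf × m × i
= 1.86 × 3.9 × 2
= 14.508 °C

14.508 °C


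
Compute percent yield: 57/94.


% yield = actual/theoretical × 100
= 57/94 × 100
= 60.64%

60.64%


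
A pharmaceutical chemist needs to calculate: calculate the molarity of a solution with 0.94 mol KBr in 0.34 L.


M = n/V = 0.94/0.34 = 2.765 mol/L

2.765 M


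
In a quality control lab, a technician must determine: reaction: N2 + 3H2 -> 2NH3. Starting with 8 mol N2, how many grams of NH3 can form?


Mole ratio NH3:N2 = 2:1
n(NH3) = 8 × 2/1 = 16.000 mol
mass = 16.000 × 17.03 = 272.48 g

272.48 g


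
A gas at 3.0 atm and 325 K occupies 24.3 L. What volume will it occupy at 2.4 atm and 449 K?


P1V1/T1 = P2V2/T2
V2 = P1V1T2/(T1P2)
= 3.0×24.3×449/(325×2.4)
= 41.964 L

41.964 L


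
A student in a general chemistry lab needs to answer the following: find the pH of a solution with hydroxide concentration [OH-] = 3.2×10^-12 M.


pOH = -log10([OH-]) = -log10(3.2×10^-12)
= 12 - log10(3.2) = 11.49
pH = 14 - pOH = 14 - 11.49 = 2.51

2.51


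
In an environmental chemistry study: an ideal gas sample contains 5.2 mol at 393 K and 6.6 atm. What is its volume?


PV = nRT  (R = 0.08206 L·atm/(mol·K))
V = nRT/P = 5.2×0.08206×393/6.6
= 25.409 L

25.409 L


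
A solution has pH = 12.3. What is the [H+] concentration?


[H+] = 10^(-pH) = 10^(-12.3)
= 5.01×10^-13 M

5.01×10^-13 M


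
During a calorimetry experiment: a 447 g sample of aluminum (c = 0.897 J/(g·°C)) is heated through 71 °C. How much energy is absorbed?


q = mcΔT = 447 × 0.897 × 71
= 28468.09 J

28468.09 J


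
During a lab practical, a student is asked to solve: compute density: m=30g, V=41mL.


ρ = mass/volume
= 30/41
= 0.732 g/mL

0.732 g/mL


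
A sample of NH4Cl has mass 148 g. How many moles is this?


M(NH4Cl) = 53.49 g/mol
n = mass/M = 148/53.49 = 2.7669 mol

2.7669 mol


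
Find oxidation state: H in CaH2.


H with a metal (hydride): -1
Oxidation number: -1

-1


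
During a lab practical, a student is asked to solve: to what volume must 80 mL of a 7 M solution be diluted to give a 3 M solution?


C1V1 = C2V2
7 × 80 = 3 × V2
V2 = 560/3 = 186.67 mL

186.67 mL


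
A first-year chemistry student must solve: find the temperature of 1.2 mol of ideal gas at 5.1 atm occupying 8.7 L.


PV = nRT  (R = 0.08206 L·atm/(mol·K))
T = PV/(nR) = 5.1×8.7/(1.2×0.08206)
= 44.37/0.098472
= 450.58 K

450.58 K


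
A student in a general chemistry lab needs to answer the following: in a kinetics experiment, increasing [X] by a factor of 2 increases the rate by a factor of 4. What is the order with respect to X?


rate ∝ [X]^n
2^n = 4 → n = 2
Order in X: 2

2


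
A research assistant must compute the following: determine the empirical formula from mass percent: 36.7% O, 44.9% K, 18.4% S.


Assume 100 g sample. Moles of each element:
  O: 36.7/16.0 = 2.294 mol
  K: 44.9/39.1 = 1.148 mol
  S: 18.4/32.07 = 0.574 mol
Divide by smallest (0.574):
  O: 2.294/0.574 = 4.0
  K: 1.148/0.574 = 2.0
  S: 0.574/0.574 = 1.0
Empirical formula: K2SO4

K2SO4


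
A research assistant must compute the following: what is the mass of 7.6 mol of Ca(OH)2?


M(Ca(OH)2) = 74.1 g/mol
mass = n × M = 7.6 × 74.1 = 563.16 g

563.16 g


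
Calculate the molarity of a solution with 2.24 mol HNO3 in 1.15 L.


M = n/V = 2.24/1.15 = 1.948 mol/L

1.948 M


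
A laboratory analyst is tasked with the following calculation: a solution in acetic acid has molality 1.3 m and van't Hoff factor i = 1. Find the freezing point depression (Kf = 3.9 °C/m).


ΔTf = Kf × m × i
= 3.9 × 1.3 × 1
= 5.07 °C

5.07 °C


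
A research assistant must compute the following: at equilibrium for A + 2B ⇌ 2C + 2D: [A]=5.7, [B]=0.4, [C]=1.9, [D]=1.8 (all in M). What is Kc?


Kc = [C]^2[D]^2/([A][B]^2)
= (1.9^2 × 1.8^2)/(5.7^1 × 0.4^2)
= 11.6964/0.912
= 12.83

12.83


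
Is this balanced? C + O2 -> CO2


Equation: C + O2 -> CO2
Check atoms: C: 1=1, O: 2=2
Balanced

Yes, balanced


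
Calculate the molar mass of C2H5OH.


M(C2H5OH) = 2×12.01 + 6×1.008 + 1×16.0
= 24.02 + 6.05 + 16.0
= 46.07 g/mol

46.07 g/mol


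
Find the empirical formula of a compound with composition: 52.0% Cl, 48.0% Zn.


Assume 100 g sample. Moles of each element:
  Cl: 52.0/35.45 = 1.467 mol
  Zn: 48.0/65.38 = 0.734 mol
Divide by smallest (0.734):
  Cl: 1.467/0.734 = 2.0
  Zn: 0.734/0.734 = 1.0
Empirical formula: ZnCl2

ZnCl2


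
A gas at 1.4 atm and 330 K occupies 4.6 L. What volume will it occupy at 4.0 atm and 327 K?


P1V1/T1 = P2V2/T2
V2 = P1V1T2/(T1P2)
= 1.4×4.6×327/(330×4.0)
= 1.595 L

1.595 L


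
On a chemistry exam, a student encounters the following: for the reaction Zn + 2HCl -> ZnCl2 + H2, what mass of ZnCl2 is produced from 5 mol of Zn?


Mole ratio ZnCl2:Zn = 1:1
n(ZnCl2) = 5 × 1/1 = 5.000 mol
mass = 5.000 × 136.28 = 681.4 g

681.4 g


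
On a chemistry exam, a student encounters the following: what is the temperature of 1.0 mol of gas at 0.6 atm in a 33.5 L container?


PV = nRT  (R = 0.08206 L·atm/(mol·K))
T = PV/(nR) = 0.6×33.5/(1.0×0.08206)
= 20.10/0.082060
= 244.94 K

244.94 K


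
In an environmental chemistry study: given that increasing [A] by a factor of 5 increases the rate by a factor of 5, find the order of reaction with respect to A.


rate ∝ [A]^n
5^n = 5 → n = 1
Order in A: 1

1


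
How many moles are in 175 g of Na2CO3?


M(Na2CO3) = 105.99 g/mol
n = mass/M = 175/105.99 = 1.6511 mol

1.6511 mol


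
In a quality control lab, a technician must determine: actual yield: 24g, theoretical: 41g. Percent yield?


% yield = actual/theoretical × 100
= 24/41 × 100
= 58.54%

58.54%


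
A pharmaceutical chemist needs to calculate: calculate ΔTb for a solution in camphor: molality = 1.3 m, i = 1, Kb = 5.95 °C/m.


ΔTb = Kb × m × i
= 5.95 × 1.3 × 1
= 7.735 °C

7.735 °C


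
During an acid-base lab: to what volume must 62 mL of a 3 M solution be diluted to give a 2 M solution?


C1V1 = C2V2
3 × 62 = 2 × V2
V2 = 186/2 = 93.0 mL

93.0 mL


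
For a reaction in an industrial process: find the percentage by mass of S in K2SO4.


M(K2SO4) = 2×39.1 + 1×32.07 + 4×16.0 = 174.27 g/mol
Mass of S = 1 × 32.07 = 32.07 g/mol
% S = 32.07/174.27 × 100 = 18.40%

18.40%


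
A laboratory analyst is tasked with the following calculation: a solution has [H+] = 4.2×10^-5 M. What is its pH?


pH = -log10([H+]) = -log10(4.2×10^-5)
= 5 - log10(4.2)
= 5 - 0.62
= 4.38

4.38


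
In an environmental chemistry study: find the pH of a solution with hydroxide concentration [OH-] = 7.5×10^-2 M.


pOH = -log10([OH-]) = -log10(7.5×10^-2)
= 2 - log10(7.5) = 1.12
pH = 14 - pOH = 14 - 1.12 = 12.88

12.88


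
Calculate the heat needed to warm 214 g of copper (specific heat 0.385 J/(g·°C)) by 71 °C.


q = mcΔT = 214 × 0.385 × 71
= 5849.69 J

5849.69 J


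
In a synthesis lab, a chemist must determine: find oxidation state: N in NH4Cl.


x + 4(+1) + (-1) = 0, so x = -3
Oxidation number: -3

-3


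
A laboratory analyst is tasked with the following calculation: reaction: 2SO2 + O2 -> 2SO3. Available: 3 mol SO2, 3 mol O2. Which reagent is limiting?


Mole ratio available / coefficient:
  SO2: 3/2 = 1.500
  O2: 3/1 = 3.000
Smaller ratio is limiting.

SO2


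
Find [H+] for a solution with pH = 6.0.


[H+] = 10^(-pH) = 10^(-6.0)
= 1.0×10^-6 M

1.0×10^-6 M


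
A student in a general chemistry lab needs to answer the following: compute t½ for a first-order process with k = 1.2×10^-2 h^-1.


t½ = ln2/k = 0.693147/(1.2×10^-2 h^-1)
= 57.76 h

57.76 h


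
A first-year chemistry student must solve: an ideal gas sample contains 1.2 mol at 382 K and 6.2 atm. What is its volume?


PV = nRT  (R = 0.08206 L·atm/(mol·K))
V = nRT/P = 1.2×0.08206×382/6.2
= 6.067 L

6.067 L


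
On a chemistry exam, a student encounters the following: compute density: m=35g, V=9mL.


ρ = mass/volume
= 35/9
= 3.889 g/mL

3.889 g/mL


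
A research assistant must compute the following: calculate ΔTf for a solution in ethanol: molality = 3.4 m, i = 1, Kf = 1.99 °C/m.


ΔTf = Kf × m × i
= 1.99 × 3.4 × 1
= 6.766 °C

6.766 °C


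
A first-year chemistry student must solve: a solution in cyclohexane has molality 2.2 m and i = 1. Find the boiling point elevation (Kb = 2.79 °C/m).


ΔTb = Kb × m × i
= 2.79 × 2.2 × 1
= 6.138 °C

6.138 °C


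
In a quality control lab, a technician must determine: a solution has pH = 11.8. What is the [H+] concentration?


[H+] = 10^(-pH) = 10^(-11.8)
= 1.58×10^-12 M

1.58×10^-12 M


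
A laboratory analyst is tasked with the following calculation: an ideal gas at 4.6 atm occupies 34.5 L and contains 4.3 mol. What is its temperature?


PV = nRT  (R = 0.08206 L·atm/(mol·K))
T = PV/(nR) = 4.6×34.5/(4.3×0.08206)
= 158.70/0.352858
= 449.76 K

449.76 K


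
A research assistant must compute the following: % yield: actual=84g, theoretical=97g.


% yield = actual/theoretical × 100
= 84/97 × 100
= 86.6%

86.6%


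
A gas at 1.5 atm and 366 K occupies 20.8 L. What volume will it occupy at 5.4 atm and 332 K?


P1V1/T1 = P2V2/T2
V2 = P1V1T2/(T1P2)
= 1.5×20.8×332/(366×5.4)
= 5.241 L

5.241 L


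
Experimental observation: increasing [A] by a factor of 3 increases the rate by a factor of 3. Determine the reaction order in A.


rate ∝ [A]^n
3^n = 3 → n = 1
Order in A: 1

1


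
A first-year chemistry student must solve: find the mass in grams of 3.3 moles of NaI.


M(NaI) = 149.89 g/mol
mass = n × M = 3.3 × 149.89 = 494.64 g

494.64 g


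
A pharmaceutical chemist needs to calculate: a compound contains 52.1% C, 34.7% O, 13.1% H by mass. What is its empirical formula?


Assume 100 g sample. Moles of each element:
  C: 52.1/12.01 = 4.338 mol
  O: 34.7/16.0 = 2.169 mol
  H: 13.1/1.008 = 12.996 mol
Divide by smallest (2.169):
  C: 4.338/2.169 = 2.0
  O: 2.169/2.169 = 1.0
  H: 12.996/2.169 = 5.99
Empirical formula: C2H6O

C2H6O


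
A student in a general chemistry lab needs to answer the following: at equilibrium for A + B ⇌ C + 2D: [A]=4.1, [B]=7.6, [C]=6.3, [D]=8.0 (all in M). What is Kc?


Kc = [C][D]^2/([A][B])
= (6.3^1 × 8.0^2)/(4.1^1 × 7.6^1)
= 403.2/31.16
= 12.94

12.94


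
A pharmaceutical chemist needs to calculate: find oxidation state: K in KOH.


Group 1 metal: +1
Oxidation number: +1

+1


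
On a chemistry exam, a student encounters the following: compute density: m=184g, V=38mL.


ρ = mass/volume
= 184/38
= 4.842 g/mL

4.842 g/mL


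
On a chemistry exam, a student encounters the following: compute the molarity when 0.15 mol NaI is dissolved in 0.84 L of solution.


M = n/V = 0.15/0.84 = 0.179 mol/L

0.179 M


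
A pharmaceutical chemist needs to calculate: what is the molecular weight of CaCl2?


M(CaCl2) = 1×40.08 + 2×35.45
= 40.08 + 70.9
= 110.98 g/mol

110.98 g/mol


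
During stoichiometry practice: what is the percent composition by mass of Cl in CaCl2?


M(CaCl2) = 1×40.08 + 2×35.45 = 110.98 g/mol
Mass of Cl = 2 × 35.45 = 70.90 g/mol
% Cl = 70.90/110.98 × 100 = 63.89%

63.89%


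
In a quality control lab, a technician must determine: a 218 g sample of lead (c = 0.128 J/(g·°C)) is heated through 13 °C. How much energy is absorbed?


q = mcΔT = 218 × 0.128 × 13
= 362.75 J

362.75 J


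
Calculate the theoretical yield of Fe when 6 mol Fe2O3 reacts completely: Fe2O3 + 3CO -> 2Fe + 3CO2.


Mole ratio Fe:Fe2O3 = 2:1
n(Fe) = 6 × 2/1 = 12.000 mol
mass = 12.000 × 55.85 = 670.2 g

670.2 g


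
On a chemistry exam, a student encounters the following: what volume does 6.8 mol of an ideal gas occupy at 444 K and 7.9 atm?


PV = nRT  (R = 0.08206 L·atm/(mol·K))
V = nRT/P = 6.8×0.08206×444/7.9
= 31.361 L

31.361 L


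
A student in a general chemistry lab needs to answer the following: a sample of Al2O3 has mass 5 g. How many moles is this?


M(Al2O3) = 101.96 g/mol
n = mass/M = 5/101.96 = 0.049 mol

0.049 mol


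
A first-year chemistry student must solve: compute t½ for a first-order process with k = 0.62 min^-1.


t½ = ln2/k = 0.693147/(0.62 min^-1)
= 1.118 min

1.118 min


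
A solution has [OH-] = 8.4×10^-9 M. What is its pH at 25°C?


pOH = -log10([OH-]) = -log10(8.4×10^-9)
= 9 - log10(8.4) = 8.08
pH = 14 - pOH = 14 - 8.08 = 5.92

5.92


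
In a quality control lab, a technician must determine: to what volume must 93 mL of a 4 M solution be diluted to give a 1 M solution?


C1V1 = C2V2
4 × 93 = 1 × V2
V2 = 372/1 = 372.0 mL

372.0 mL


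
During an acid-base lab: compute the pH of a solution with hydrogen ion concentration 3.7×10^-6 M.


pH = -log10([H+]) = -log10(3.7×10^-6)
= 6 - log10(3.7)
= 6 - 0.57
= 5.43

5.43


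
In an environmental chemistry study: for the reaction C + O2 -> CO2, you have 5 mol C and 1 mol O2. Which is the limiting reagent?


Mole ratio available / coefficient:
  C: 5/1 = 5.000
  O2: 1/1 = 1.000
Smaller ratio is limiting.

O2


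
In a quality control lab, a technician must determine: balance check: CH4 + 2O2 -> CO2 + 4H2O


Equation: CH4 + 2O2 -> CO2 + 4H2O
Check atoms: C: 1=1, H: 4≠8, O: 4≠6
Not balanced

No, not balanced


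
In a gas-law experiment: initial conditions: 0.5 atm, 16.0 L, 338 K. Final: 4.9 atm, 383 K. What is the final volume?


P1V1/T1 = P2V2/T2
V2 = P1V1T2/(T1P2)
= 0.5×16.0×383/(338×4.9)
= 1.85 L

1.85 L


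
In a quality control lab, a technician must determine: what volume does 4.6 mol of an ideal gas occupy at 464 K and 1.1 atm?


PV = nRT  (R = 0.08206 L·atm/(mol·K))
V = nRT/P = 4.6×0.08206×464/1.1
= 159.226 L

159.226 L


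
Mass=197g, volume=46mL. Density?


ρ = mass/volume
= 197/46
= 4.283 g/mL

4.283 g/mL


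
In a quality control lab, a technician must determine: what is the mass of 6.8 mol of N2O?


M(N2O) = 44.02 g/mol
mass = n × M = 6.8 × 44.02 = 299.34 g

299.34 g


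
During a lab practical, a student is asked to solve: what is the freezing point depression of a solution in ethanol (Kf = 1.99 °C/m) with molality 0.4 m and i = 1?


ΔTf = Kf × m × i
= 1.99 × 0.4 × 1
= 0.796 °C

0.796 °C


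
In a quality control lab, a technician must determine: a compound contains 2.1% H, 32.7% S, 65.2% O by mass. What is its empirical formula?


Assume 100 g sample. Moles of each element:
  H: 2.1/1.008 = 2.083 mol
  S: 32.7/32.07 = 1.02 mol
  O: 65.2/16.0 = 4.075 mol
Divide by smallest (1.02):
  H: 2.083/1.02 = 2.04
  S: 1.02/1.02 = 1.0
  O: 4.075/1.02 = 4.0
Empirical formula: H2SO4

H2SO4


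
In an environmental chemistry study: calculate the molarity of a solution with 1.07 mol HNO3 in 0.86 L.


M = n/V = 1.07/0.86 = 1.244 mol/L

1.244 M


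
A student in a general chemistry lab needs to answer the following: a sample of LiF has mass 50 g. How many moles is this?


M(LiF) = 25.94 g/mol
n = mass/M = 50/25.94 = 1.9275 mol

1.9275 mol


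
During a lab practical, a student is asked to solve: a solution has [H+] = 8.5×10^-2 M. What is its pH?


pH = -log10([H+]) = -log10(8.5×10^-2)
= 2 - log10(8.5)
= 2 - 0.93
= 1.07

1.07


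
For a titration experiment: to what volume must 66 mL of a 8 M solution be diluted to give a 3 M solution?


C1V1 = C2V2
8 × 66 = 3 × V2
V2 = 528/3 = 176.0 mL

176.0 mL


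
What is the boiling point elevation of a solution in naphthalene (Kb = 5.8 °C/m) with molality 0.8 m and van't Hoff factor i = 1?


ΔTb = Kb × m × i
= 5.8 × 0.8 × 1
= 4.64 °C

4.64 °C


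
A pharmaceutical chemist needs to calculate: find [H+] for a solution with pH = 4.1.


[H+] = 10^(-pH) = 10^(-4.1)
= 7.94×10^-5 M

7.94×10^-5 M


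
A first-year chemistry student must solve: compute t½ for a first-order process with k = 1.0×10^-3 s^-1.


t½ = ln2/k = 0.693147/(1.0×10^-3 s^-1)
= 693.1 s

693.1 s


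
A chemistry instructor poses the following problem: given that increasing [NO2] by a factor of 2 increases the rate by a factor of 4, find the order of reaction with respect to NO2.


rate ∝ [NO2]^n
2^n = 4 → n = 2
Order in NO2: 2

2


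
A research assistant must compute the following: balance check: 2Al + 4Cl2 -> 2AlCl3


Equation: 2Al + 4Cl2 -> 2AlCl3
Check atoms: Al: 2=2, Cl: 8≠6
Not balanced

No, not balanced


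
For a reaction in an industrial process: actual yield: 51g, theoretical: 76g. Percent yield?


% yield = actual/theoretical × 100
= 51/76 × 100
= 67.11%

67.11%


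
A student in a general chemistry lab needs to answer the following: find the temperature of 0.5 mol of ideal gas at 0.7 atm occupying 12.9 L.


PV = nRT  (R = 0.08206 L·atm/(mol·K))
T = PV/(nR) = 0.7×12.9/(0.5×0.08206)
= 9.03/0.041030
= 220.08 K

220.08 K


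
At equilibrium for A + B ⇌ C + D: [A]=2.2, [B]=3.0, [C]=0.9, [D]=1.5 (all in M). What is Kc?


Kc = [C][D]/([A][B])
= (0.9^1 × 1.5^1)/(2.2^1 × 3.0^1)
= 1.35/6.6
= 0.2045

0.2045


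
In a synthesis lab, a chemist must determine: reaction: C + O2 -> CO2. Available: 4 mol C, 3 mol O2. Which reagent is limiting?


Mole ratio available / coefficient:
  C: 4/1 = 4.000
  O2: 3/1 = 3.000
Smaller ratio is limiting.

O2


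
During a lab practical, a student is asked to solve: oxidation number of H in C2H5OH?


H is +1 with nonmetals
Oxidation number: +1

+1


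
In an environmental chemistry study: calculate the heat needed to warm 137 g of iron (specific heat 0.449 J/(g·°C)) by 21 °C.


q = mcΔT = 137 × 0.449 × 21
= 1291.77 J

1291.77 J


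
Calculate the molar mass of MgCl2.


M(MgCl2) = 1×24.31 + 2×35.45
= 24.31 + 70.9
= 95.21 g/mol

95.21 g/mol


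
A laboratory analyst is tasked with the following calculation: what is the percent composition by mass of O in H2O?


M(H2O) = 2×1.008 + 1×16.0 = 18.016 g/mol
Mass of O = 1 × 16.0 = 16.00 g/mol
% O = 16.00/18.016 × 100 = 88.81%

88.81%


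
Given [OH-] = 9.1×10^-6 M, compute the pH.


pOH = -log10([OH-]) = -log10(9.1×10^-6)
= 6 - log10(9.1) = 5.04
pH = 14 - pOH = 14 - 5.04 = 8.96

8.96


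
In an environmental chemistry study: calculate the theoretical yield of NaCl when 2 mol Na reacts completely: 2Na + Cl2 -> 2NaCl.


Mole ratio NaCl:Na = 2:2
n(NaCl) = 2 × 2/2 = 2.000 mol
mass = 2.000 × 58.44 = 116.88 g

116.88 g


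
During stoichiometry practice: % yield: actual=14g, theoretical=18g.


% yield = actual/theoretical × 100
= 14/18 × 100
= 77.78%

77.78%


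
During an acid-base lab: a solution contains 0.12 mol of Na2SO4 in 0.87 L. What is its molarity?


M = n/V = 0.12/0.87 = 0.138 mol/L

0.138 M


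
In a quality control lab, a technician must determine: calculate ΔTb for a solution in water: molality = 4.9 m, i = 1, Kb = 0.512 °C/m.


ΔTb = Kb × m × i
= 0.512 × 4.9 × 1
= 2.5088 °C

2.5088 °C


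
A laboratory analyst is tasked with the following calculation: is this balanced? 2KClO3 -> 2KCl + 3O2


Equation: 2KClO3 -> 2KCl + 3O2
Check atoms: Cl: 2=2, K: 2=2, O: 6=6
Balanced

Yes, balanced


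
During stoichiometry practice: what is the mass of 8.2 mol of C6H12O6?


M(C6H12O6) = 180.16 g/mol
mass = n × M = 8.2 × 180.16 = 1477.31 g

1477.31 g


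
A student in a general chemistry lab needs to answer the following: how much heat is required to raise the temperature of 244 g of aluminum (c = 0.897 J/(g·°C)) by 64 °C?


q = mcΔT = 244 × 0.897 × 64
= 14007.55 J

14007.55 J


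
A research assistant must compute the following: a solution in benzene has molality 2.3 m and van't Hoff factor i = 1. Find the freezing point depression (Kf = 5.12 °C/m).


ΔTf = Kf × m × i
= 5.12 × 2.3 × 1
= 11.776 °C

11.776 °C


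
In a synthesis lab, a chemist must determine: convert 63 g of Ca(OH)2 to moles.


M(Ca(OH)2) = 74.1 g/mol
n = mass/M = 63/74.1 = 0.8502 mol

0.8502 mol


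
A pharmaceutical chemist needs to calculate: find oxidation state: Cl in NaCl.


halide: -1
Oxidation number: -1

-1


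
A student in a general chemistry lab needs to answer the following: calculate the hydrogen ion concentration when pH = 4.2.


[H+] = 10^(-pH) = 10^(-4.2)
= 6.31×10^-5 M

6.31×10^-5 M


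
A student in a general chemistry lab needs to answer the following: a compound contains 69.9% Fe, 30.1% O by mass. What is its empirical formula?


Assume 100 g sample. Moles of each element:
  Fe: 69.9/55.85 = 1.252 mol
  O: 30.1/16.0 = 1.881 mol
Divide by smallest (1.252):
  Fe: 1.252/1.252 = 1.0
  O: 1.881/1.252 = 1.5
Multiply all ratios by 2 to obtain whole numbers.
Empirical formula: Fe2O3

Fe2O3


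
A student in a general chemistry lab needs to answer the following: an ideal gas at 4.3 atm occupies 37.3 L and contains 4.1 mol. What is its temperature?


PV = nRT  (R = 0.08206 L·atm/(mol·K))
T = PV/(nR) = 4.3×37.3/(4.1×0.08206)
= 160.39/0.336446
= 476.72 K

476.72 K


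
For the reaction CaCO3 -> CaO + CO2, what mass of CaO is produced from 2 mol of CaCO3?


Mole ratio CaO:CaCO3 = 1:1
n(CaO) = 2 × 1/1 = 2.000 mol
mass = 2.000 × 56.08 = 112.16 g

112.16 g


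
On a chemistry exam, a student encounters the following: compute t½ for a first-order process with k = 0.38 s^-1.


t½ = ln2/k = 0.693147/(0.38 s^-1)
= 1.824 s

1.824 s


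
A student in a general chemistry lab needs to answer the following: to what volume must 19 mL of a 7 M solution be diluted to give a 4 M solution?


C1V1 = C2V2
7 × 19 = 4 × V2
V2 = 133/4 = 33.25 mL

33.25 mL


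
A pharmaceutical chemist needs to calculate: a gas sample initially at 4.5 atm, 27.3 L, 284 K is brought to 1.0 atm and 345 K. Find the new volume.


P1V1/T1 = P2V2/T2
V2 = P1V1T2/(T1P2)
= 4.5×27.3×345/(284×1.0)
= 149.237 L

149.237 L


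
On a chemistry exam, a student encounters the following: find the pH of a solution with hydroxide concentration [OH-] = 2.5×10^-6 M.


pOH = -log10([OH-]) = -log10(2.5×10^-6)
= 6 - log10(2.5) = 5.6
pH = 14 - pOH = 14 - 5.6 = 8.4

8.4


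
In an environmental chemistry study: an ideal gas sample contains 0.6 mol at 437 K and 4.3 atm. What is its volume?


PV = nRT  (R = 0.08206 L·atm/(mol·K))
V = nRT/P = 0.6×0.08206×437/4.3
= 5.004 L

5.004 L


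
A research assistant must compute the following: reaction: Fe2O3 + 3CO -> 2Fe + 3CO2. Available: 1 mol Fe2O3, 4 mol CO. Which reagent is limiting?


Mole ratio available / coefficient:
  Fe2O3: 1/1 = 1.000
  CO: 4/3 = 1.333
Smaller ratio is limiting.

Fe2O3


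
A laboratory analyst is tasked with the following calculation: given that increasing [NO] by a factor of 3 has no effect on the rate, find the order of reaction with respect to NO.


rate ∝ [NO]^n
rate ∝ [NO]^0
Order in NO: 0

0


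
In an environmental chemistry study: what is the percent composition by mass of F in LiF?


M(LiF) = 1×6.94 + 1×19.0 = 25.94 g/mol
Mass of F = 1 × 19.0 = 19.00 g/mol
% F = 19.00/25.94 × 100 = 73.25%

73.25%


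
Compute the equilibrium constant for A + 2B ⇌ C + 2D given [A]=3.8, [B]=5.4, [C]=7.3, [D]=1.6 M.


Kc = [C][D]^2/([A][B]^2)
= (7.3^1 × 1.6^2)/(3.8^1 × 5.4^2)
= 18.688/110.808
= 0.1687

0.1687


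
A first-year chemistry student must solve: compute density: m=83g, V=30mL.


ρ = mass/volume
= 83/30
= 2.767 g/mL

2.767 g/mL


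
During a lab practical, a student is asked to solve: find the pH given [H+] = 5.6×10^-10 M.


pH = -log10([H+]) = -log10(5.6×10^-10)
= 10 - log10(5.6)
= 10 - 0.75
= 9.25

9.25


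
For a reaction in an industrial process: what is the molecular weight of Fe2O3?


M(Fe2O3) = 2×55.85 + 3×16.0
= 111.7 + 48.0
= 159.7 g/mol

159.7 g/mol


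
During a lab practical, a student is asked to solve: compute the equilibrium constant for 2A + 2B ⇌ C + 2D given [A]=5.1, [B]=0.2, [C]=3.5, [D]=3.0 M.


Kc = [C][D]^2/([A]^2[B]^2)
= (3.5^1 × 3.0^2)/(5.1^2 × 0.2^2)
= 31.5/1.0404
= 30.28

30.28


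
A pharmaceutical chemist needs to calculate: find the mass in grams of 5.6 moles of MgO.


M(MgO) = 40.31 g/mol
mass = n × M = 5.6 × 40.31 = 225.74 g

225.74 g


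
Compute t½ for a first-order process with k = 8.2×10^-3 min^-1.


t½ = ln2/k = 0.693147/(8.2×10^-3 min^-1)
= 84.53 min

84.53 min


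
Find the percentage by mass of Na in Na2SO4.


M(Na2SO4) = 2×22.99 + 1×32.07 + 4×16.0 = 142.05 g/mol
Mass of Na = 2 × 22.99 = 45.98 g/mol
% Na = 45.98/142.05 × 100 = 32.37%

32.37%


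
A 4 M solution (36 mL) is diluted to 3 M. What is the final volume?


C1V1 = C2V2
4 × 36 = 3 × V2
V2 = 144/3 = 48.0 mL

48.0 mL


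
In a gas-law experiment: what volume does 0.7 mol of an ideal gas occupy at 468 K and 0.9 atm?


PV = nRT  (R = 0.08206 L·atm/(mol·K))
V = nRT/P = 0.7×0.08206×468/0.9
= 29.87 L

29.87 L


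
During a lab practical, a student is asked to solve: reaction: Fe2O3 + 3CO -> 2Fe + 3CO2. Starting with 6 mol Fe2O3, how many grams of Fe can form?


Mole ratio Fe:Fe2O3 = 2:1
n(Fe) = 6 × 2/1 = 12.000 mol
mass = 12.000 × 55.85 = 670.2 g

670.2 g


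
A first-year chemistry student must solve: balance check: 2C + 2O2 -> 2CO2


Equation: 2C + 2O2 -> 2CO2
Check atoms: C: 2=2, O: 4=4
Balanced

Yes, balanced


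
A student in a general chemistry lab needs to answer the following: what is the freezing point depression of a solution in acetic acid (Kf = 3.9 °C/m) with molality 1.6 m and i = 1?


ΔTf = Kf × m × i
= 3.9 × 1.6 × 1
= 6.24 °C

6.24 °C


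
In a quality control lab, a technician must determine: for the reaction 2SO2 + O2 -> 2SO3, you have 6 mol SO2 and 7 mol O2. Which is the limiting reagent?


Mole ratio available / coefficient:
  SO2: 6/2 = 3.000
  O2: 7/1 = 7.000
Smaller ratio is limiting.

SO2


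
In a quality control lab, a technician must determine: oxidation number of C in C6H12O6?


6x + 12(+1) + 6(-2) = 0, so x = +0
Oxidation number: +0

+0


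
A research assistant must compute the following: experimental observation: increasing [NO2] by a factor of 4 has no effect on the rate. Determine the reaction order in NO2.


rate ∝ [NO2]^n
rate ∝ [NO2]^0
Order in NO2: 0

0


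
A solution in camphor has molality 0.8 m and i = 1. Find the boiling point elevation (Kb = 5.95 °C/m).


ΔTb = Kb × m × i
= 5.95 × 0.8 × 1
= 4.76 °C

4.76 °C


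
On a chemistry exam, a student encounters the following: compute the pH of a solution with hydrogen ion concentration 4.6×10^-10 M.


pH = -log10([H+]) = -log10(4.6×10^-10)
= 10 - log10(4.6)
= 10 - 0.66
= 9.34

9.34


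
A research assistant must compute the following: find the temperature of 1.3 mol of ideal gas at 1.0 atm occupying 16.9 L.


PV = nRT  (R = 0.08206 L·atm/(mol·K))
T = PV/(nR) = 1.0×16.9/(1.3×0.08206)
= 16.90/0.106678
= 158.42 K

158.42 K


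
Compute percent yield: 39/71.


% yield = actual/theoretical × 100
= 39/71 × 100
= 54.93%

54.93%


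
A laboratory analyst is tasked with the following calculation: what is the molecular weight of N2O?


M(N2O) = 2×14.01 + 1×16.0
= 28.02 + 16.0
= 44.02 g/mol

44.02 g/mol


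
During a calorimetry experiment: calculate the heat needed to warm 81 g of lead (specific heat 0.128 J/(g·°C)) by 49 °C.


q = mcΔT = 81 × 0.128 × 49
= 508.03 J

508.03 J


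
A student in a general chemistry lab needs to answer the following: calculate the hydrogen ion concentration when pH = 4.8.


[H+] = 10^(-pH) = 10^(-4.8)
= 1.58×10^-5 M

1.58×10^-5 M


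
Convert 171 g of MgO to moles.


M(MgO) = 40.31 g/mol
n = mass/M = 171/40.31 = 4.2421 mol

4.2421 mol


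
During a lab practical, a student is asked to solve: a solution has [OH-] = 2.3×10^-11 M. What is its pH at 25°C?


pOH = -log10([OH-]) = -log10(2.3×10^-11)
= 11 - log10(2.3) = 10.64
pH = 14 - pOH = 14 - 10.64 = 3.36

3.36


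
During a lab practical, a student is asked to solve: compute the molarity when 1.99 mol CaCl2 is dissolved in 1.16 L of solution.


M = n/V = 1.99/1.16 = 1.716 mol/L

1.716 M


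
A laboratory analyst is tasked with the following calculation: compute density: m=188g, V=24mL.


ρ = mass/volume
= 188/24
= 7.833 g/mL

7.833 g/mL


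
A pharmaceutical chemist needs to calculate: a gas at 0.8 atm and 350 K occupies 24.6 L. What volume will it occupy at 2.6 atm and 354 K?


P1V1/T1 = P2V2/T2
V2 = P1V1T2/(T1P2)
= 0.8×24.6×354/(350×2.6)
= 7.656 L

7.656 L


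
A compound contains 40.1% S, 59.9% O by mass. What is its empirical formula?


Assume 100 g sample. Moles of each element:
  S: 40.1/32.07 = 1.25 mol
  O: 59.9/16.0 = 3.744 mol
Divide by smallest (1.25):
  S: 1.25/1.25 = 1.0
  O: 3.744/1.25 = 3.0
Empirical formula: SO3

SO3


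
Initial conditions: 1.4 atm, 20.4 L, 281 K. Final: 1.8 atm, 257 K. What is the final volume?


P1V1/T1 = P2V2/T2
V2 = P1V1T2/(T1P2)
= 1.4×20.4×257/(281×1.8)
= 14.512 L

14.512 L


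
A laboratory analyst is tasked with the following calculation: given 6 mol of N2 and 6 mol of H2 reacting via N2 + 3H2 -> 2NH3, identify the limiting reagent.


Mole ratio available / coefficient:
  N2: 6/1 = 6.000
  H2: 6/3 = 2.000
Smaller ratio is limiting.

H2


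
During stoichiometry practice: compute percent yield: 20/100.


% yield = actual/theoretical × 100
= 20/100 × 100
= 20.0%

20.0%


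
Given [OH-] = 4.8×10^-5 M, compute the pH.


pOH = -log10([OH-]) = -log10(4.8×10^-5)
= 5 - log10(4.8) = 4.32
pH = 14 - pOH = 14 - 4.32 = 9.68

9.68


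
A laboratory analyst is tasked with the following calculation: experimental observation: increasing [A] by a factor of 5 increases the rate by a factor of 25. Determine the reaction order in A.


rate ∝ [A]^n
5^n = 25 → n = 2
Order in A: 2

2


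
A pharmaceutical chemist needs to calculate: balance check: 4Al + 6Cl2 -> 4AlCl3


Equation: 4Al + 6Cl2 -> 4AlCl3
Check atoms: Al: 4=4, Cl: 12=12
Balanced

Yes, balanced


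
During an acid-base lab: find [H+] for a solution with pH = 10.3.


[H+] = 10^(-pH) = 10^(-10.3)
= 5.01×10^-11 M

5.01×10^-11 M


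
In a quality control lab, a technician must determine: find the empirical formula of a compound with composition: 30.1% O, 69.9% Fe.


Assume 100 g sample. Moles of each element:
  O: 30.1/16.0 = 1.881 mol
  Fe: 69.9/55.85 = 1.252 mol
Divide by smallest (1.252):
  O: 1.881/1.252 = 1.5
  Fe: 1.252/1.252 = 1.0
Multiply all ratios by 2 to obtain whole numbers.
Empirical formula: Fe2O3

Fe2O3


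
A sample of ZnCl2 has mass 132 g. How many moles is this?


M(ZnCl2) = 136.28 g/mol
n = mass/M = 132/136.28 = 0.9686 mol

0.9686 mol


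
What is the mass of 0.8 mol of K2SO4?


M(K2SO4) = 174.27 g/mol
mass = n × M = 0.8 × 174.27 = 139.42 g

139.42 g


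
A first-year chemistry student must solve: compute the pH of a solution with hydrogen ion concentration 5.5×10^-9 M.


pH = -log10([H+]) = -log10(5.5×10^-9)
= 9 - log10(5.5)
= 9 - 0.74
= 8.26

8.26


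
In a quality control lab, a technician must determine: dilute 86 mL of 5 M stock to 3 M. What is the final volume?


C1V1 = C2V2
5 × 86 = 3 × V2
V2 = 430/3 = 143.33 mL

143.33 mL


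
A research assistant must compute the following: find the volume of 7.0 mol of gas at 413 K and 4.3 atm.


PV = nRT  (R = 0.08206 L·atm/(mol·K))
V = nRT/P = 7.0×0.08206×413/4.3
= 55.171 L

55.171 L
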